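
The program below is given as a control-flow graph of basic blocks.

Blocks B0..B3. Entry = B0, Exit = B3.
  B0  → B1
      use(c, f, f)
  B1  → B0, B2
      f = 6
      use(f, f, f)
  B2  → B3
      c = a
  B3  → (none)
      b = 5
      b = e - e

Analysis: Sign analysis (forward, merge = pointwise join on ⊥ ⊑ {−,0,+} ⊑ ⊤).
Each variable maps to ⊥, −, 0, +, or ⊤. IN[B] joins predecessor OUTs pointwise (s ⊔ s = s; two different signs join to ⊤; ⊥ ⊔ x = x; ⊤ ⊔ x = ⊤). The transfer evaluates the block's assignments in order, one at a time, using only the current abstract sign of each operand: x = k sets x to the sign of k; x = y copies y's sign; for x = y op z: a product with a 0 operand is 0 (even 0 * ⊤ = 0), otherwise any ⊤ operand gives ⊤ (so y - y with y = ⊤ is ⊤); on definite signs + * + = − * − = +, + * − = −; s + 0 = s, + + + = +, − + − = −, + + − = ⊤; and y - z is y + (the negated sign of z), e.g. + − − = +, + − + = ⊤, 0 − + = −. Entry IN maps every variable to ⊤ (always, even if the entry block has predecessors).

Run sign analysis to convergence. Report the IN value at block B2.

Per-block solution:
  B0:   IN=(all ⊤)   OUT=(all ⊤)
  B1:   IN=(all ⊤)   OUT={f:+; rest ⊤}
  B2:   IN={f:+; rest ⊤}   OUT={f:+; rest ⊤}
  B3:   IN={f:+; rest ⊤}   OUT={f:+; rest ⊤}

Merge at B2: IN[B2] = OUT[B1] = {a: ⊤, b: ⊤, c: ⊤, d: ⊤, e: ⊤, f: +}

Answer: {a: ⊤, b: ⊤, c: ⊤, d: ⊤, e: ⊤, f: +}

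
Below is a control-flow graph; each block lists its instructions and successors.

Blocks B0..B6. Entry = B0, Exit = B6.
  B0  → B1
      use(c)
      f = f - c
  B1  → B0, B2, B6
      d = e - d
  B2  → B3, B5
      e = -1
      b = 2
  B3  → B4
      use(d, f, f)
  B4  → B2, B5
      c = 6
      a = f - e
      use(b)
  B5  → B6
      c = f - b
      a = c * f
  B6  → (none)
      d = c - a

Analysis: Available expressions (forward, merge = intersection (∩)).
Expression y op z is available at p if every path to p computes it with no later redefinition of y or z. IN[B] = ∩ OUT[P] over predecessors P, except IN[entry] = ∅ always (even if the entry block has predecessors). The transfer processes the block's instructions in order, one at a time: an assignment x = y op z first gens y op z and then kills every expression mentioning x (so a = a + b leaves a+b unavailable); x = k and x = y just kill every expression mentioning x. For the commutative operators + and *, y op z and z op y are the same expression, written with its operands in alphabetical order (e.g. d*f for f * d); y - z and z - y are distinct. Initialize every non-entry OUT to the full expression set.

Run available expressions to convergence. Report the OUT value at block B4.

Per-block solution:
  B0: | IN={} | OUT={}
  B1: | IN={} | OUT={}
  B2: | IN={} | OUT={}
  B3: | IN={} | OUT={}
  B4: | IN={} | OUT={f-e}
  B5: | IN={} | OUT={c*f, f-b}
  B6: | IN={} | OUT={c-a}

Merge at B4: IN[B4] = OUT[B3] = {}
Applying B4's transfer function to that IN value gives OUT[B4] (row B4 above).

Answer: {f-e}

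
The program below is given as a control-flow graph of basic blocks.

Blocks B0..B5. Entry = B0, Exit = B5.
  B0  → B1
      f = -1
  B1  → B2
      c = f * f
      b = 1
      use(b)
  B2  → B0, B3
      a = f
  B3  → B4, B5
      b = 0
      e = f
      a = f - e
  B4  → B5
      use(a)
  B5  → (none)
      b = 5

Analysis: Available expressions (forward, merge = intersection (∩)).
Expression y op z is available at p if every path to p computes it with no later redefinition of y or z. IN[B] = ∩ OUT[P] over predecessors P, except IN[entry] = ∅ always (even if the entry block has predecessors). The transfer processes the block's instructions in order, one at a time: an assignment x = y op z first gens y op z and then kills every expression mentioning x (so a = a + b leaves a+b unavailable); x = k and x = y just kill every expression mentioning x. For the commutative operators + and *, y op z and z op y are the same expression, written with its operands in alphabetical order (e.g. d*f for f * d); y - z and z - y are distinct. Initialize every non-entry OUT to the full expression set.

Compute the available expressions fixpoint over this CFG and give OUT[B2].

Converged values:
  B0: | IN={} | OUT={}
  B1: | IN={} | OUT={f*f}
  B2: | IN={f*f} | OUT={f*f}
  B3: | IN={f*f} | OUT={f*f, f-e}
  B4: | IN={f*f, f-e} | OUT={f*f, f-e}
  B5: | IN={f*f, f-e} | OUT={f*f, f-e}

Merge at B2: IN[B2] = OUT[B1] = {f*f}
Applying B2's transfer function to that IN value gives OUT[B2] (row B2 above).

Answer: {f*f}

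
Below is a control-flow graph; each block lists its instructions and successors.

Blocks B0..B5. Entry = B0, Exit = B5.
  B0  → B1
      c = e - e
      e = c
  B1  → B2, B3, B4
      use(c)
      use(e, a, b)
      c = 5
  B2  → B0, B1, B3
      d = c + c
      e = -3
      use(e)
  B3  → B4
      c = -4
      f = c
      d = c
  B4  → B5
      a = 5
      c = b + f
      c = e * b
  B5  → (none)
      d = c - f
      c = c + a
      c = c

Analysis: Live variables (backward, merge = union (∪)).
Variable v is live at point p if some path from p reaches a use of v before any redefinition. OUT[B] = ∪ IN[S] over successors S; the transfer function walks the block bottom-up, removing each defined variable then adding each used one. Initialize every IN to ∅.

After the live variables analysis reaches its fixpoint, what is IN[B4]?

Answer: {b, e, f}

Working:
Converged values:
  B0: | IN={a, b, e, f} | OUT={a, b, c, e, f}
  B1: | IN={a, b, c, e, f} | OUT={a, b, c, e, f}
  B2: | IN={a, b, c, f} | OUT={a, b, c, e, f}
  B3: | IN={b, e} | OUT={b, e, f}
  B4: | IN={b, e, f} | OUT={a, c, f}
  B5: | IN={a, c, f} | OUT={}

Merge at B4: OUT[B4] = IN[B5] = {a, c, f}
Applying B4's transfer function to that OUT value gives IN[B4] (row B4 above).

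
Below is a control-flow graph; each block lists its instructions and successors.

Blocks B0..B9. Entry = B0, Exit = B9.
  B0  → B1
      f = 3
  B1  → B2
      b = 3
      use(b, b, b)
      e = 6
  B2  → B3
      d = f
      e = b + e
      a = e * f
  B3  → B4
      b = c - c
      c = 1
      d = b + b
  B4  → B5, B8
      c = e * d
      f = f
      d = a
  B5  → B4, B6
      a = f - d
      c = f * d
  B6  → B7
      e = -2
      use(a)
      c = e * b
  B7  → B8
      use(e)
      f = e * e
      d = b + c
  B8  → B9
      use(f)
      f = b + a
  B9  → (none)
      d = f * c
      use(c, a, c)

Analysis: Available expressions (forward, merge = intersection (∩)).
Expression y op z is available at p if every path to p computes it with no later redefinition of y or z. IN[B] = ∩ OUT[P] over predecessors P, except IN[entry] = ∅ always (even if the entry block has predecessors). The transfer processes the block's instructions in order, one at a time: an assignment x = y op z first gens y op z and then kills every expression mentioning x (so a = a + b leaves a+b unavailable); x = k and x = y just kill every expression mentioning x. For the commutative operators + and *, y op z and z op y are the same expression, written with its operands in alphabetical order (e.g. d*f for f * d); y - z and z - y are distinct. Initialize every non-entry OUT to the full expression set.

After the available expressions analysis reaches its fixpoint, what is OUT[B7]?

Answer: {b*e, b+b, b+c, e*e}

Trace:
Converged values:
  B0:  IN={}  OUT={}
  B1:  IN={}  OUT={}
  B2:  IN={}  OUT={e*f}
  B3:  IN={e*f}  OUT={b+b, e*f}
  B4:  IN={b+b}  OUT={b+b}
  B5:  IN={b+b}  OUT={b+b, d*f, f-d}
  B6:  IN={b+b, d*f, f-d}  OUT={b*e, b+b, d*f, f-d}
  B7:  IN={b*e, b+b, d*f, f-d}  OUT={b*e, b+b, b+c, e*e}
  B8:  IN={b+b}  OUT={a+b, b+b}
  B9:  IN={a+b, b+b}  OUT={a+b, b+b, c*f}

Merge at B7: IN[B7] = OUT[B6] = {b*e, b+b, d*f, f-d}
Applying B7's transfer function to that IN value gives OUT[B7] (row B7 above).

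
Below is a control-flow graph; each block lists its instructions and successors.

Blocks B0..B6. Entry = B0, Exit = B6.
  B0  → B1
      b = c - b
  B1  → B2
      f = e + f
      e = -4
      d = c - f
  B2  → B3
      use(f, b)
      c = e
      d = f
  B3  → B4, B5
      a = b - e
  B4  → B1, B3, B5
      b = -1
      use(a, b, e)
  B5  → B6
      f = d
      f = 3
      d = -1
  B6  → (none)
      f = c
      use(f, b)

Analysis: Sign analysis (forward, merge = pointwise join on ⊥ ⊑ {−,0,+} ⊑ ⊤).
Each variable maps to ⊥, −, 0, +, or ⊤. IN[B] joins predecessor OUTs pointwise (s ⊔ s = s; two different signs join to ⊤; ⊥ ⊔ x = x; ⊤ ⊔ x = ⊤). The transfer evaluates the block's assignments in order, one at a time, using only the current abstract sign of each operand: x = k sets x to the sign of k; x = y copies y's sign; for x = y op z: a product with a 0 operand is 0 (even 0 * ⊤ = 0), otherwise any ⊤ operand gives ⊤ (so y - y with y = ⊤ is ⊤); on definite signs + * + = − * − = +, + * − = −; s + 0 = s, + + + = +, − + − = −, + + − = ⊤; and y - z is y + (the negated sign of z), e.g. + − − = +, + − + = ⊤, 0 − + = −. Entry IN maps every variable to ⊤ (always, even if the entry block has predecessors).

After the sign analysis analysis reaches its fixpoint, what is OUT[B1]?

Converged values:
  B0:  IN=(all ⊤)  OUT=(all ⊤)
  B1:  IN=(all ⊤)  OUT={e:-; rest ⊤}
  B2:  IN={e:-; rest ⊤}  OUT={c:-, e:-; rest ⊤}
  B3:  IN={c:-, e:-; rest ⊤}  OUT={c:-, e:-; rest ⊤}
  B4:  IN={c:-, e:-; rest ⊤}  OUT={b:-, c:-, e:-; rest ⊤}
  B5:  IN={c:-, e:-; rest ⊤}  OUT={c:-, d:-, e:-, f:+; rest ⊤}
  B6:  IN={c:-, d:-, e:-, f:+; rest ⊤}  OUT={c:-, d:-, e:-, f:-; rest ⊤}

Merge at B1: IN[B1] = OUT[B0] ⊔ OUT[B4] = {a: ⊤, b: ⊤, c: ⊤, d: ⊤, e: ⊤, f: ⊤}
Applying B1's transfer function to that IN value gives OUT[B1] (row B1 above).

Answer: {a: ⊤, b: ⊤, c: ⊤, d: ⊤, e: -, f: ⊤}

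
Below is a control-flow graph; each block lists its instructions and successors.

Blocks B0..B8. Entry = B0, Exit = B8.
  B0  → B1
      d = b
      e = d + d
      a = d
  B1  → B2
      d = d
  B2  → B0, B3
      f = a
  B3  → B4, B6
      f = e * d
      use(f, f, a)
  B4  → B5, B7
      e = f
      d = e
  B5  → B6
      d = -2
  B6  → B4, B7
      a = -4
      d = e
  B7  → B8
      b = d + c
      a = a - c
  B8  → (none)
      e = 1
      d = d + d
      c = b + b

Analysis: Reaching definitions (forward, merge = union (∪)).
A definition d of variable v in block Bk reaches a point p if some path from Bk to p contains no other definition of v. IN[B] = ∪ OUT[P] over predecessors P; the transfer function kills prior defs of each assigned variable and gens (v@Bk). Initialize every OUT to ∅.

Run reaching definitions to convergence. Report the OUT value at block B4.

Converged values:
  B0: | IN={a@B0, d@B1, e@B0, f@B2} | OUT={a@B0, d@B0, e@B0, f@B2}
  B1: | IN={a@B0, d@B0, e@B0, f@B2} | OUT={a@B0, d@B1, e@B0, f@B2}
  B2: | IN={a@B0, d@B1, e@B0, f@B2} | OUT={a@B0, d@B1, e@B0, f@B2}
  B3: | IN={a@B0, d@B1, e@B0, f@B2} | OUT={a@B0, d@B1, e@B0, f@B3}
  B4: | IN={a@B0, a@B6, d@B1, d@B6, e@B0, e@B4, f@B3} | OUT={a@B0, a@B6, d@B4, e@B4, f@B3}
  B5: | IN={a@B0, a@B6, d@B4, e@B4, f@B3} | OUT={a@B0, a@B6, d@B5, e@B4, f@B3}
  B6: | IN={a@B0, a@B6, d@B1, d@B5, e@B0, e@B4, f@B3} | OUT={a@B6, d@B6, e@B0, e@B4, f@B3}
  B7: | IN={a@B0, a@B6, d@B4, d@B6, e@B0, e@B4, f@B3} | OUT={a@B7, b@B7, d@B4, d@B6, e@B0, e@B4, f@B3}
  B8: | IN={a@B7, b@B7, d@B4, d@B6, e@B0, e@B4, f@B3} | OUT={a@B7, b@B7, c@B8, d@B8, e@B8, f@B3}

Merge at B4: IN[B4] = OUT[B3] ⊔ OUT[B6] = {a@B0, a@B6, d@B1, d@B6, e@B0, e@B4, f@B3}
Applying B4's transfer function to that IN value gives OUT[B4] (row B4 above).

Answer: {a@B0, a@B6, d@B4, e@B4, f@B3}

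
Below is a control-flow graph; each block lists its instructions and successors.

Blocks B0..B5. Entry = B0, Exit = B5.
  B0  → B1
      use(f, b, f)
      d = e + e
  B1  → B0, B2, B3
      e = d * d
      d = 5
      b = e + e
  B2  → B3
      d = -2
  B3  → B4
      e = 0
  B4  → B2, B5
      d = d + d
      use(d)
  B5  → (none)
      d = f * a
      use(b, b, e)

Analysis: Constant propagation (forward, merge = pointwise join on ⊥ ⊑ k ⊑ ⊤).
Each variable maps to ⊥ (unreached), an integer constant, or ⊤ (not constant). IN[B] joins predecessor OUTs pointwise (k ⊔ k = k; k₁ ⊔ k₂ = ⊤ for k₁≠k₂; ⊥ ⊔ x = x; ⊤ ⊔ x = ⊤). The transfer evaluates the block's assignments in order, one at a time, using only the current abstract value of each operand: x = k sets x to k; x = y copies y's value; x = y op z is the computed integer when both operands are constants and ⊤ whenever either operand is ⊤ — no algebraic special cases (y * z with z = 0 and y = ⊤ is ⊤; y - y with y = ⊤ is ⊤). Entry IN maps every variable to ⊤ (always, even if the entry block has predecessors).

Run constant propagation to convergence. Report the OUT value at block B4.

Answer: {a: ⊤, b: ⊤, c: ⊤, d: ⊤, e: 0, f: ⊤}

Working:
Per-block solution:
  B0:   IN=(all ⊤)   OUT=(all ⊤)
  B1:   IN=(all ⊤)   OUT={d:5; rest ⊤}
  B2:   IN=(all ⊤)   OUT={d:-2; rest ⊤}
  B3:   IN=(all ⊤)   OUT={e:0; rest ⊤}
  B4:   IN={e:0; rest ⊤}   OUT={e:0; rest ⊤}
  B5:   IN={e:0; rest ⊤}   OUT={e:0; rest ⊤}

Merge at B4: IN[B4] = OUT[B3] = {a: ⊤, b: ⊤, c: ⊤, d: ⊤, e: 0, f: ⊤}
Applying B4's transfer function to that IN value gives OUT[B4] (row B4 above).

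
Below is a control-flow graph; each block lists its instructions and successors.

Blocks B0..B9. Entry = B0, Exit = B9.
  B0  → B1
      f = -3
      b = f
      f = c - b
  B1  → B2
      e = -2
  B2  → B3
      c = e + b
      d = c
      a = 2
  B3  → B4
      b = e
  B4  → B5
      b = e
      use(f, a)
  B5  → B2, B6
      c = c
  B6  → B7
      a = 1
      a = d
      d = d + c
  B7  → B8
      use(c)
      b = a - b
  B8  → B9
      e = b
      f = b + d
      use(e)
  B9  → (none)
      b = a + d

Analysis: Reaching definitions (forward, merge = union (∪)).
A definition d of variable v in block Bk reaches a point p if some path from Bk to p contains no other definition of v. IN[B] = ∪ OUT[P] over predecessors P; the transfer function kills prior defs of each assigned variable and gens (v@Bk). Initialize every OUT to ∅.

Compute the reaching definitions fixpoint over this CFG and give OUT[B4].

Answer: {a@B2, b@B4, c@B2, d@B2, e@B1, f@B0}

Working:
Fixpoint table:
  B0:  IN={}  OUT={b@B0, f@B0}
  B1:  IN={b@B0, f@B0}  OUT={b@B0, e@B1, f@B0}
  B2:  IN={a@B2, b@B0, b@B4, c@B5, d@B2, e@B1, f@B0}  OUT={a@B2, b@B0, b@B4, c@B2, d@B2, e@B1, f@B0}
  B3:  IN={a@B2, b@B0, b@B4, c@B2, d@B2, e@B1, f@B0}  OUT={a@B2, b@B3, c@B2, d@B2, e@B1, f@B0}
  B4:  IN={a@B2, b@B3, c@B2, d@B2, e@B1, f@B0}  OUT={a@B2, b@B4, c@B2, d@B2, e@B1, f@B0}
  B5:  IN={a@B2, b@B4, c@B2, d@B2, e@B1, f@B0}  OUT={a@B2, b@B4, c@B5, d@B2, e@B1, f@B0}
  B6:  IN={a@B2, b@B4, c@B5, d@B2, e@B1, f@B0}  OUT={a@B6, b@B4, c@B5, d@B6, e@B1, f@B0}
  B7:  IN={a@B6, b@B4, c@B5, d@B6, e@B1, f@B0}  OUT={a@B6, b@B7, c@B5, d@B6, e@B1, f@B0}
  B8:  IN={a@B6, b@B7, c@B5, d@B6, e@B1, f@B0}  OUT={a@B6, b@B7, c@B5, d@B6, e@B8, f@B8}
  B9:  IN={a@B6, b@B7, c@B5, d@B6, e@B8, f@B8}  OUT={a@B6, b@B9, c@B5, d@B6, e@B8, f@B8}

Merge at B4: IN[B4] = OUT[B3] = {a@B2, b@B3, c@B2, d@B2, e@B1, f@B0}
Applying B4's transfer function to that IN value gives OUT[B4] (row B4 above).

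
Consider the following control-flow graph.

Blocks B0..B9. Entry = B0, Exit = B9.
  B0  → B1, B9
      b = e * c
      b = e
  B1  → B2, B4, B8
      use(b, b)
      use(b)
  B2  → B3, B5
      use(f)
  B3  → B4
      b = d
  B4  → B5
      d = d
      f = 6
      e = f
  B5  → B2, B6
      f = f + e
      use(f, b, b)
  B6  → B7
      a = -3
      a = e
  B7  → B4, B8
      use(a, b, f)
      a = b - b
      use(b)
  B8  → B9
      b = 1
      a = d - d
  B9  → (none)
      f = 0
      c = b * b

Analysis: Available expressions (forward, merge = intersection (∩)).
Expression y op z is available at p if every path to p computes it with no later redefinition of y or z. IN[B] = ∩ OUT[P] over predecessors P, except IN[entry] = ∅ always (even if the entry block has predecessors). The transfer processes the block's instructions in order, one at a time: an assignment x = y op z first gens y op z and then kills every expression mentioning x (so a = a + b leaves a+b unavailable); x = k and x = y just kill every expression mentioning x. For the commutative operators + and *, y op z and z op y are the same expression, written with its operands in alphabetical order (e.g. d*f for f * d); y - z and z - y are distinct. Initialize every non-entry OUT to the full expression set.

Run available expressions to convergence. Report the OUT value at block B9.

Answer: {b*b}

Working:
Fixpoint table:
  B0:  IN={}  OUT={c*e}
  B1:  IN={c*e}  OUT={c*e}
  B2:  IN={}  OUT={}
  B3:  IN={}  OUT={}
  B4:  IN={}  OUT={}
  B5:  IN={}  OUT={}
  B6:  IN={}  OUT={}
  B7:  IN={}  OUT={b-b}
  B8:  IN={}  OUT={d-d}
  B9:  IN={}  OUT={b*b}

Merge at B9: IN[B9] = OUT[B0] ∩ OUT[B8] = {}
Applying B9's transfer function to that IN value gives OUT[B9] (row B9 above).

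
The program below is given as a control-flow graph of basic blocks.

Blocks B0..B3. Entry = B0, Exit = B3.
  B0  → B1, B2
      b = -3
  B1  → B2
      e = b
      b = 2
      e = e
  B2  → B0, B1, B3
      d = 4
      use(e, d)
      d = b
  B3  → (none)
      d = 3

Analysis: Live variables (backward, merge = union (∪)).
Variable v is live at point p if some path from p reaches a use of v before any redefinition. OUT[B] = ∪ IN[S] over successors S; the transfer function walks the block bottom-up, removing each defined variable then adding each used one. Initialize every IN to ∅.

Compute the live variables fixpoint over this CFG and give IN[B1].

Answer: {b}

Working:
Converged values:
  B0: | IN={e} | OUT={b, e}
  B1: | IN={b} | OUT={b, e}
  B2: | IN={b, e} | OUT={b, e}
  B3: | IN={} | OUT={}

Merge at B1: OUT[B1] = IN[B2] = {b, e}
Applying B1's transfer function to that OUT value gives IN[B1] (row B1 above).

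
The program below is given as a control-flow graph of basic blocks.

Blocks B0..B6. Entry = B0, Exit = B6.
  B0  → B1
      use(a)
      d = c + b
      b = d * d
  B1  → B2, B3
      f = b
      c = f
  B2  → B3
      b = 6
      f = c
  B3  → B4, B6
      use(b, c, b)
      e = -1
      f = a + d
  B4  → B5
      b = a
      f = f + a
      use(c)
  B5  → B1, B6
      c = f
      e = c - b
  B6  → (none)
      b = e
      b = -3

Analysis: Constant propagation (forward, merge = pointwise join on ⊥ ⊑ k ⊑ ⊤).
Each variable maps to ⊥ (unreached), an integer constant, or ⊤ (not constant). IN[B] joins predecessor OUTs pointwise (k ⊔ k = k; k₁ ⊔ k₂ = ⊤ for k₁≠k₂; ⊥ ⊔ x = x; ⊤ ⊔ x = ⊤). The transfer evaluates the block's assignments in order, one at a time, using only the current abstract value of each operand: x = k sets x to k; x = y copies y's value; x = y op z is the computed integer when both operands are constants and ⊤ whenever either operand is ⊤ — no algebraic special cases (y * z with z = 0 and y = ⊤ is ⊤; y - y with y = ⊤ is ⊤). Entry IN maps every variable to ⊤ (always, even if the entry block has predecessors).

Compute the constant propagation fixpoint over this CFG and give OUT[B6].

Converged values:
  B0:   IN=(all ⊤)   OUT=(all ⊤)
  B1:   IN=(all ⊤)   OUT=(all ⊤)
  B2:   IN=(all ⊤)   OUT={b:6; rest ⊤}
  B3:   IN=(all ⊤)   OUT={e:-1; rest ⊤}
  B4:   IN={e:-1; rest ⊤}   OUT={e:-1; rest ⊤}
  B5:   IN={e:-1; rest ⊤}   OUT=(all ⊤)
  B6:   IN=(all ⊤)   OUT={b:-3; rest ⊤}

Merge at B6: IN[B6] = OUT[B3] ⊔ OUT[B5] = {a: ⊤, b: ⊤, c: ⊤, d: ⊤, e: ⊤, f: ⊤}
Applying B6's transfer function to that IN value gives OUT[B6] (row B6 above).

Answer: {a: ⊤, b: -3, c: ⊤, d: ⊤, e: ⊤, f: ⊤}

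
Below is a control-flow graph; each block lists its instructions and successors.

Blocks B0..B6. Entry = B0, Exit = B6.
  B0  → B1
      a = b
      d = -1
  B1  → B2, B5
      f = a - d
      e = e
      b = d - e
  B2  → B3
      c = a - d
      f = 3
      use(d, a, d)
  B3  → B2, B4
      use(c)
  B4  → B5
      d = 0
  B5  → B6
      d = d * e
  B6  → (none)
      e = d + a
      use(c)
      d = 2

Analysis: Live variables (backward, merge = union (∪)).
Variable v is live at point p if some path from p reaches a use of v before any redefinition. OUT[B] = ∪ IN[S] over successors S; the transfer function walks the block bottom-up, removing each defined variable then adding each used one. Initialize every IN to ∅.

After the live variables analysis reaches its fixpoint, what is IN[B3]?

Answer: {a, c, d, e}

Derivation:
Per-block solution:
  B0:   IN={b, c, e}   OUT={a, c, d, e}
  B1:   IN={a, c, d, e}   OUT={a, c, d, e}
  B2:   IN={a, d, e}   OUT={a, c, d, e}
  B3:   IN={a, c, d, e}   OUT={a, c, d, e}
  B4:   IN={a, c, e}   OUT={a, c, d, e}
  B5:   IN={a, c, d, e}   OUT={a, c, d}
  B6:   IN={a, c, d}   OUT={}

Merge at B3: OUT[B3] = IN[B2] ⊔ IN[B4] = {a, c, d, e}
Applying B3's transfer function to that OUT value gives IN[B3] (row B3 above).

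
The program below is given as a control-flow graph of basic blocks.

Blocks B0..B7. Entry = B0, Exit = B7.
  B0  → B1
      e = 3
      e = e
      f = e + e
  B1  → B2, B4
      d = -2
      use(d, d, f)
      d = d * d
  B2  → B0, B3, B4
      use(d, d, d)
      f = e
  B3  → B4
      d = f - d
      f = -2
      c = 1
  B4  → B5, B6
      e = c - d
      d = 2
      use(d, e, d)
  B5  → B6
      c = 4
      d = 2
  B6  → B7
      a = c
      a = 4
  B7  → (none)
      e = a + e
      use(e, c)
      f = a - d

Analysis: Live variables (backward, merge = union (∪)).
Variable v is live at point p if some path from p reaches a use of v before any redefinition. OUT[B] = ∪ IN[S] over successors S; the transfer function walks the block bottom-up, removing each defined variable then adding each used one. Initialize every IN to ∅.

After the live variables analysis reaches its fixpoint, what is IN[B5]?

Converged values:
  B0:   IN={c}   OUT={c, e, f}
  B1:   IN={c, e, f}   OUT={c, d, e}
  B2:   IN={c, d, e}   OUT={c, d, f}
  B3:   IN={d, f}   OUT={c, d}
  B4:   IN={c, d}   OUT={c, d, e}
  B5:   IN={e}   OUT={c, d, e}
  B6:   IN={c, d, e}   OUT={a, c, d, e}
  B7:   IN={a, c, d, e}   OUT={}

Merge at B5: OUT[B5] = IN[B6] = {c, d, e}
Applying B5's transfer function to that OUT value gives IN[B5] (row B5 above).

Answer: {e}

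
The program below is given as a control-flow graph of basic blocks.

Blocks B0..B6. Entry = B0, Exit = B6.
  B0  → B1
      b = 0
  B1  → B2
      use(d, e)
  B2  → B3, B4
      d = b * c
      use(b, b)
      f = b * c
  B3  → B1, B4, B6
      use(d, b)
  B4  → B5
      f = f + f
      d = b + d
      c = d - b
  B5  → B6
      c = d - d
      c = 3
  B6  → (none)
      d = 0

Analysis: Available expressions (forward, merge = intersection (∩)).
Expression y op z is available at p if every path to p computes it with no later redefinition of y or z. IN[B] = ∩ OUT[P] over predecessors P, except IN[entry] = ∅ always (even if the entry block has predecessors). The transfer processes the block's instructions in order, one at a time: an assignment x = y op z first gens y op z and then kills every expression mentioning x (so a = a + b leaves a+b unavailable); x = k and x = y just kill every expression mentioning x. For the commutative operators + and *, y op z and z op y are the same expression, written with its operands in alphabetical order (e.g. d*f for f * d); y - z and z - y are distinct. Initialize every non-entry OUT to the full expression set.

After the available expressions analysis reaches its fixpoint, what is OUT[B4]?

Fixpoint table:
  B0:   IN={}   OUT={}
  B1:   IN={}   OUT={}
  B2:   IN={}   OUT={b*c}
  B3:   IN={b*c}   OUT={b*c}
  B4:   IN={b*c}   OUT={d-b}
  B5:   IN={d-b}   OUT={d-b, d-d}
  B6:   IN={}   OUT={}

Merge at B4: IN[B4] = OUT[B2] ∩ OUT[B3] = {b*c}
Applying B4's transfer function to that IN value gives OUT[B4] (row B4 above).

Answer: {d-b}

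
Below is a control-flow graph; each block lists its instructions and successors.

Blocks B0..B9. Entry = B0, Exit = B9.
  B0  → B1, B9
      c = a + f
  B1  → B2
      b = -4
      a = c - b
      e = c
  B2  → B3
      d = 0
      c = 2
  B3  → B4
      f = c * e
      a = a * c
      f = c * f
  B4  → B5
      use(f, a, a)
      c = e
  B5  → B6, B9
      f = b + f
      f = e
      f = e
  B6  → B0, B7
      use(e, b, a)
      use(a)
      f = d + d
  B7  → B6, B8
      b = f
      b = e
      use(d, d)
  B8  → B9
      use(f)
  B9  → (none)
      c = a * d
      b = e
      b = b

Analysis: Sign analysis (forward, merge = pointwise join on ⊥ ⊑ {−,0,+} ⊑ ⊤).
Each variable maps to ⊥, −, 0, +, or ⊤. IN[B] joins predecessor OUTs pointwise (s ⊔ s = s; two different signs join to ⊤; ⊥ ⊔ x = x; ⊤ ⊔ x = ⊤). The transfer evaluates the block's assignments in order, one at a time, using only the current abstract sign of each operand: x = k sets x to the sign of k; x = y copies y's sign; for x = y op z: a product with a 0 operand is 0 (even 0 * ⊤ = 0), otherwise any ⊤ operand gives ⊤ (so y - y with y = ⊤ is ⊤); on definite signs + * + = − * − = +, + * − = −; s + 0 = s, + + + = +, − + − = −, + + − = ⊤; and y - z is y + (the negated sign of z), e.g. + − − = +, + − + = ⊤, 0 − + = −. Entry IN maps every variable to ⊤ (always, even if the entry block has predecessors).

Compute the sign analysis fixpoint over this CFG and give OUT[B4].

Converged values:
  B0:  IN=(all ⊤)  OUT=(all ⊤)
  B1:  IN=(all ⊤)  OUT={b:-; rest ⊤}
  B2:  IN={b:-; rest ⊤}  OUT={b:-, c:+, d:0; rest ⊤}
  B3:  IN={b:-, c:+, d:0; rest ⊤}  OUT={b:-, c:+, d:0; rest ⊤}
  B4:  IN={b:-, c:+, d:0; rest ⊤}  OUT={b:-, d:0; rest ⊤}
  B5:  IN={b:-, d:0; rest ⊤}  OUT={b:-, d:0; rest ⊤}
  B6:  IN={d:0; rest ⊤}  OUT={d:0, f:0; rest ⊤}
  B7:  IN={d:0, f:0; rest ⊤}  OUT={d:0, f:0; rest ⊤}
  B8:  IN={d:0, f:0; rest ⊤}  OUT={d:0, f:0; rest ⊤}
  B9:  IN=(all ⊤)  OUT=(all ⊤)

Merge at B4: IN[B4] = OUT[B3] = {a: ⊤, b: -, c: +, d: 0, e: ⊤, f: ⊤}
Applying B4's transfer function to that IN value gives OUT[B4] (row B4 above).

Answer: {a: ⊤, b: -, c: ⊤, d: 0, e: ⊤, f: ⊤}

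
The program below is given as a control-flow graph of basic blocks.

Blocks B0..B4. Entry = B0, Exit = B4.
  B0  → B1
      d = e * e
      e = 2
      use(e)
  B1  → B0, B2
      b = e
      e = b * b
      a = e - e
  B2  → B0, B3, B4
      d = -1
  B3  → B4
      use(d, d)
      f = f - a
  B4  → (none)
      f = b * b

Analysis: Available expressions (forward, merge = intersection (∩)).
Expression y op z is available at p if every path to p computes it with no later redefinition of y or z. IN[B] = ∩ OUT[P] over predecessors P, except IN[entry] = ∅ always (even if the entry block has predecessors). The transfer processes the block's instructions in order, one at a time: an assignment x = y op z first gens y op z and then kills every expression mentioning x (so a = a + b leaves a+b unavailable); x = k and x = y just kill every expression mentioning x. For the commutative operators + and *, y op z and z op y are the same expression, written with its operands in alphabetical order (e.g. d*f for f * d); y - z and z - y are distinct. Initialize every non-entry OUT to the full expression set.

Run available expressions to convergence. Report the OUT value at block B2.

Answer: {b*b, e-e}

Trace:
Fixpoint table:
  B0:   IN={}   OUT={}
  B1:   IN={}   OUT={b*b, e-e}
  B2:   IN={b*b, e-e}   OUT={b*b, e-e}
  B3:   IN={b*b, e-e}   OUT={b*b, e-e}
  B4:   IN={b*b, e-e}   OUT={b*b, e-e}

Merge at B2: IN[B2] = OUT[B1] = {b*b, e-e}
Applying B2's transfer function to that IN value gives OUT[B2] (row B2 above).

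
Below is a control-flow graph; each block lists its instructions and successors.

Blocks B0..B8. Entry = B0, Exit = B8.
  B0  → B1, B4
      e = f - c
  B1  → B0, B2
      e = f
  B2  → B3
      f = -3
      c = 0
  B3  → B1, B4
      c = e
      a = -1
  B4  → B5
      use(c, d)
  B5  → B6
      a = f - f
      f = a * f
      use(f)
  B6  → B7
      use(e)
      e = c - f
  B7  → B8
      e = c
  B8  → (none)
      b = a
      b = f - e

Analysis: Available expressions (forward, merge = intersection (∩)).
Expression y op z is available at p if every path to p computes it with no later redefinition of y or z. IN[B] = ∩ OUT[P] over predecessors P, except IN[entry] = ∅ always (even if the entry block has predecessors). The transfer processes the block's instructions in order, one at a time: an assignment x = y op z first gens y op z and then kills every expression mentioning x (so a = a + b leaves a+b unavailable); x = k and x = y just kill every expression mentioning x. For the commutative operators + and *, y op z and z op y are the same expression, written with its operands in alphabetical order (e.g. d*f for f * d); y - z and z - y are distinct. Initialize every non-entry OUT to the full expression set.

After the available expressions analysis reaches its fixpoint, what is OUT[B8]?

Fixpoint table:
  B0:  IN={}  OUT={f-c}
  B1:  IN={}  OUT={}
  B2:  IN={}  OUT={}
  B3:  IN={}  OUT={}
  B4:  IN={}  OUT={}
  B5:  IN={}  OUT={}
  B6:  IN={}  OUT={c-f}
  B7:  IN={c-f}  OUT={c-f}
  B8:  IN={c-f}  OUT={c-f, f-e}

Merge at B8: IN[B8] = OUT[B7] = {c-f}
Applying B8's transfer function to that IN value gives OUT[B8] (row B8 above).

Answer: {c-f, f-e}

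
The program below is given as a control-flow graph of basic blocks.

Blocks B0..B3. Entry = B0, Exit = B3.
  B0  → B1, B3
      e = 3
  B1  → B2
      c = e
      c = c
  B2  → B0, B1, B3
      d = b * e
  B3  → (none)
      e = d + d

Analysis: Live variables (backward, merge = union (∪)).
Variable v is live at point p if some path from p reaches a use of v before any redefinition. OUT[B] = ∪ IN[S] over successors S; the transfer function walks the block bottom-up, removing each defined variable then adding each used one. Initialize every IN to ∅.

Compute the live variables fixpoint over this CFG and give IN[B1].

Converged values:
  B0:   IN={b, d}   OUT={b, d, e}
  B1:   IN={b, e}   OUT={b, e}
  B2:   IN={b, e}   OUT={b, d, e}
  B3:   IN={d}   OUT={}

Merge at B1: OUT[B1] = IN[B2] = {b, e}
Applying B1's transfer function to that OUT value gives IN[B1] (row B1 above).

Answer: {b, e}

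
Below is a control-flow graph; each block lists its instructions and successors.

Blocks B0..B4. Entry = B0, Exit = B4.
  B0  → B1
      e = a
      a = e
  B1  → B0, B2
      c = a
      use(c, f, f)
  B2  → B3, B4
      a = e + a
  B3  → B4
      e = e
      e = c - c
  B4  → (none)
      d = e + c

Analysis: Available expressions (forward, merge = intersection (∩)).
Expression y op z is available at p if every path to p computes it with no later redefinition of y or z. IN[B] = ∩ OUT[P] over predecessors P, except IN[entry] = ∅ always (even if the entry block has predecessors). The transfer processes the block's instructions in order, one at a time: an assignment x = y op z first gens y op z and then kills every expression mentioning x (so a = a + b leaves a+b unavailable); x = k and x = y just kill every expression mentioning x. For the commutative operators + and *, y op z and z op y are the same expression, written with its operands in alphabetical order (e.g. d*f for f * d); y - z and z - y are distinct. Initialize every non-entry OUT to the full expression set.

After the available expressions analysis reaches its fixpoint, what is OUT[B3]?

Answer: {c-c}

Trace:
Per-block solution:
  B0: | IN={} | OUT={}
  B1: | IN={} | OUT={}
  B2: | IN={} | OUT={}
  B3: | IN={} | OUT={c-c}
  B4: | IN={} | OUT={c+e}

Merge at B3: IN[B3] = OUT[B2] = {}
Applying B3's transfer function to that IN value gives OUT[B3] (row B3 above).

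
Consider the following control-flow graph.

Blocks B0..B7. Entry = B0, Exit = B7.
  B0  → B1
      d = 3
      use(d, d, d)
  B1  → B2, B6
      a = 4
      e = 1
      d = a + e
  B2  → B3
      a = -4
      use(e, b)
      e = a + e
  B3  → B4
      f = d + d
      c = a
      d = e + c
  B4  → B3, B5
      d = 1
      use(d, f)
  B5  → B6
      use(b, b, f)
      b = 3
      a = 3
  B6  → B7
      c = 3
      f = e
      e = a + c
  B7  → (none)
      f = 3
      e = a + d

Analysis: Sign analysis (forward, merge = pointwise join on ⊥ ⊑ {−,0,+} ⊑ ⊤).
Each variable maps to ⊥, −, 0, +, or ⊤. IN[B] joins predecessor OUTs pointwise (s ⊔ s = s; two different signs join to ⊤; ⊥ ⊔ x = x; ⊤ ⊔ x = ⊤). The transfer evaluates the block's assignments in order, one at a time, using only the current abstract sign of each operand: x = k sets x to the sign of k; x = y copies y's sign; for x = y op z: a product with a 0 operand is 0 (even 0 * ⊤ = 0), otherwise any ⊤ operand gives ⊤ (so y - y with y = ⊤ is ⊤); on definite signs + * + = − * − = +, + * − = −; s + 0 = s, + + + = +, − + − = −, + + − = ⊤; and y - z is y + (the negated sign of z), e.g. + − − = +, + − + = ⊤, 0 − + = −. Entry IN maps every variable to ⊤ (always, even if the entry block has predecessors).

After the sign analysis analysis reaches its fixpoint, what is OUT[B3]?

Converged values:
  B0: | IN=(all ⊤) | OUT={d:+; rest ⊤}
  B1: | IN={d:+; rest ⊤} | OUT={a:+, d:+, e:+; rest ⊤}
  B2: | IN={a:+, d:+, e:+; rest ⊤} | OUT={a:-, d:+; rest ⊤}
  B3: | IN={a:-, d:+; rest ⊤} | OUT={a:-, c:-, f:+; rest ⊤}
  B4: | IN={a:-, c:-, f:+; rest ⊤} | OUT={a:-, c:-, d:+, f:+; rest ⊤}
  B5: | IN={a:-, c:-, d:+, f:+; rest ⊤} | OUT={a:+, b:+, c:-, d:+, f:+; rest ⊤}
  B6: | IN={a:+, d:+; rest ⊤} | OUT={a:+, c:+, d:+, e:+; rest ⊤}
  B7: | IN={a:+, c:+, d:+, e:+; rest ⊤} | OUT={a:+, c:+, d:+, e:+, f:+; rest ⊤}

Merge at B3: IN[B3] = OUT[B2] ⊔ OUT[B4] = {a: -, b: ⊤, c: ⊤, d: +, e: ⊤, f: ⊤}
Applying B3's transfer function to that IN value gives OUT[B3] (row B3 above).

Answer: {a: -, b: ⊤, c: -, d: ⊤, e: ⊤, f: +}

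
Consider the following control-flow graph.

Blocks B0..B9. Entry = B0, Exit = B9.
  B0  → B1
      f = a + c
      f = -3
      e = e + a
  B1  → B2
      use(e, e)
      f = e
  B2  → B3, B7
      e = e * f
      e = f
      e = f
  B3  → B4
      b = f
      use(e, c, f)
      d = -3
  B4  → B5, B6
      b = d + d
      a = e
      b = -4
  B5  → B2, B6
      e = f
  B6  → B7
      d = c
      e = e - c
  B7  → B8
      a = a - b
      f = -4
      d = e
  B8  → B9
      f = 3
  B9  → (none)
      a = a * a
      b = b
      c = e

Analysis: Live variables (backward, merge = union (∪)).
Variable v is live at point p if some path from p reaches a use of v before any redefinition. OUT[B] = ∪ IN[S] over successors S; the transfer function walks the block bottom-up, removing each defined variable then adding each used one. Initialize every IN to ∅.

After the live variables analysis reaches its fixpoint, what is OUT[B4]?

Converged values:
  B0:  IN={a, b, c, e}  OUT={a, b, c, e}
  B1:  IN={a, b, c, e}  OUT={a, b, c, e, f}
  B2:  IN={a, b, c, e, f}  OUT={a, b, c, e, f}
  B3:  IN={c, e, f}  OUT={c, d, e, f}
  B4:  IN={c, d, e, f}  OUT={a, b, c, e, f}
  B5:  IN={a, b, c, f}  OUT={a, b, c, e, f}
  B6:  IN={a, b, c, e}  OUT={a, b, e}
  B7:  IN={a, b, e}  OUT={a, b, e}
  B8:  IN={a, b, e}  OUT={a, b, e}
  B9:  IN={a, b, e}  OUT={}

Merge at B4: OUT[B4] = IN[B5] ⊔ IN[B6] = {a, b, c, e, f}

Answer: {a, b, c, e, f}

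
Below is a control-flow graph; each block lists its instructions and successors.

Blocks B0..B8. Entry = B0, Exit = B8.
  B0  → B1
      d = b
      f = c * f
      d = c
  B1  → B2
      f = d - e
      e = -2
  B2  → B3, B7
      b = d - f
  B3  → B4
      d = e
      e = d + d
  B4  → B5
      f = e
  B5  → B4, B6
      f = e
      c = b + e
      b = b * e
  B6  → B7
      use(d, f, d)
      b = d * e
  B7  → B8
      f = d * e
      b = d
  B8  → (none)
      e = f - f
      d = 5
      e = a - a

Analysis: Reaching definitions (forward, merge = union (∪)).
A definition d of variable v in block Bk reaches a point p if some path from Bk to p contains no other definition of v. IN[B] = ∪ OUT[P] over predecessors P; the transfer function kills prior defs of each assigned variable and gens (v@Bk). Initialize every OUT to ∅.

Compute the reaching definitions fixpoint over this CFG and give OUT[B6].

Per-block solution:
  B0:   IN={}   OUT={d@B0, f@B0}
  B1:   IN={d@B0, f@B0}   OUT={d@B0, e@B1, f@B1}
  B2:   IN={d@B0, e@B1, f@B1}   OUT={b@B2, d@B0, e@B1, f@B1}
  B3:   IN={b@B2, d@B0, e@B1, f@B1}   OUT={b@B2, d@B3, e@B3, f@B1}
  B4:   IN={b@B2, b@B5, c@B5, d@B3, e@B3, f@B1, f@B5}   OUT={b@B2, b@B5, c@B5, d@B3, e@B3, f@B4}
  B5:   IN={b@B2, b@B5, c@B5, d@B3, e@B3, f@B4}   OUT={b@B5, c@B5, d@B3, e@B3, f@B5}
  B6:   IN={b@B5, c@B5, d@B3, e@B3, f@B5}   OUT={b@B6, c@B5, d@B3, e@B3, f@B5}
  B7:   IN={b@B2, b@B6, c@B5, d@B0, d@B3, e@B1, e@B3, f@B1, f@B5}   OUT={b@B7, c@B5, d@B0, d@B3, e@B1, e@B3, f@B7}
  B8:   IN={b@B7, c@B5, d@B0, d@B3, e@B1, e@B3, f@B7}   OUT={b@B7, c@B5, d@B8, e@B8, f@B7}

Merge at B6: IN[B6] = OUT[B5] = {b@B5, c@B5, d@B3, e@B3, f@B5}
Applying B6's transfer function to that IN value gives OUT[B6] (row B6 above).

Answer: {b@B6, c@B5, d@B3, e@B3, f@B5}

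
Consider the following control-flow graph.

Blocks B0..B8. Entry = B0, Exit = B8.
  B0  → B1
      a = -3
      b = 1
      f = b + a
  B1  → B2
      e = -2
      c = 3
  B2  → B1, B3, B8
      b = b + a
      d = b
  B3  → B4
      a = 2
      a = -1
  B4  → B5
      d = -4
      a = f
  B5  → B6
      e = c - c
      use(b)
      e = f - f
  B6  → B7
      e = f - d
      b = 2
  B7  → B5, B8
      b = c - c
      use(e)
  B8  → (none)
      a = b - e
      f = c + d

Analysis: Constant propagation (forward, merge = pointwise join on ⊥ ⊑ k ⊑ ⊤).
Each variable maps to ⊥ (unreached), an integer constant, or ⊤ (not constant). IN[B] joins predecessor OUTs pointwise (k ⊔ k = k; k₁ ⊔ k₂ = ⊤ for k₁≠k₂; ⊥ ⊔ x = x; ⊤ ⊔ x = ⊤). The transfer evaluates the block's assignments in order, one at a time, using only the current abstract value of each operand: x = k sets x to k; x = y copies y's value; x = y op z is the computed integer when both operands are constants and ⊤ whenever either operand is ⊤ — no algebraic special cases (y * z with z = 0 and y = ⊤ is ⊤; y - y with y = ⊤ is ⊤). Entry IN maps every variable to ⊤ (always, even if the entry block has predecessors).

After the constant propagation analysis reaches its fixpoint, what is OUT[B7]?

Converged values:
  B0:  IN=(all ⊤)  OUT={a:-3, b:1, f:-2; rest ⊤}
  B1:  IN={a:-3, f:-2; rest ⊤}  OUT={a:-3, c:3, e:-2, f:-2; rest ⊤}
  B2:  IN={a:-3, c:3, e:-2, f:-2; rest ⊤}  OUT={a:-3, c:3, e:-2, f:-2; rest ⊤}
  B3:  IN={a:-3, c:3, e:-2, f:-2; rest ⊤}  OUT={a:-1, c:3, e:-2, f:-2; rest ⊤}
  B4:  IN={a:-1, c:3, e:-2, f:-2; rest ⊤}  OUT={a:-2, c:3, d:-4, e:-2, f:-2; rest ⊤}
  B5:  IN={a:-2, c:3, d:-4, f:-2; rest ⊤}  OUT={a:-2, c:3, d:-4, e:0, f:-2; rest ⊤}
  B6:  IN={a:-2, c:3, d:-4, e:0, f:-2; rest ⊤}  OUT={a:-2, b:2, c:3, d:-4, e:2, f:-2; rest ⊤}
  B7:  IN={a:-2, b:2, c:3, d:-4, e:2, f:-2; rest ⊤}  OUT={a:-2, b:0, c:3, d:-4, e:2, f:-2; rest ⊤}
  B8:  IN={c:3, f:-2; rest ⊤}  OUT={c:3; rest ⊤}

Merge at B7: IN[B7] = OUT[B6] = {a: -2, b: 2, c: 3, d: -4, e: 2, f: -2}
Applying B7's transfer function to that IN value gives OUT[B7] (row B7 above).

Answer: {a: -2, b: 0, c: 3, d: -4, e: 2, f: -2}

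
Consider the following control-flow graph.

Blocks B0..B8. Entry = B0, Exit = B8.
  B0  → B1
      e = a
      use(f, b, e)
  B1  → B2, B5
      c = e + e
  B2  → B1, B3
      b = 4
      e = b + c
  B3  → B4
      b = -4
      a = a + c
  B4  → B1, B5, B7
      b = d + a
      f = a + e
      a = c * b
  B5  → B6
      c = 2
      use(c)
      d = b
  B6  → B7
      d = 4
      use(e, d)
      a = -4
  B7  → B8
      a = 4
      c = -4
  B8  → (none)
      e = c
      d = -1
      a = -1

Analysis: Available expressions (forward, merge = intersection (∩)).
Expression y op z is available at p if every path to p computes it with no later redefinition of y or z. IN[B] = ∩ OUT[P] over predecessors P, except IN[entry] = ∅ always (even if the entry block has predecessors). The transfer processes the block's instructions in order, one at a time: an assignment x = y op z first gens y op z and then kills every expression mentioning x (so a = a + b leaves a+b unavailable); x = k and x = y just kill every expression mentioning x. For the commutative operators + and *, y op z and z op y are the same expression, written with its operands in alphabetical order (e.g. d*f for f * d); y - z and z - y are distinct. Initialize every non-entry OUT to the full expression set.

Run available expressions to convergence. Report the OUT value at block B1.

Answer: {e+e}

Trace:
Per-block solution:
  B0:  IN={}  OUT={}
  B1:  IN={}  OUT={e+e}
  B2:  IN={e+e}  OUT={b+c}
  B3:  IN={b+c}  OUT={}
  B4:  IN={}  OUT={b*c}
  B5:  IN={}  OUT={}
  B6:  IN={}  OUT={}
  B7:  IN={}  OUT={}
  B8:  IN={}  OUT={}

Merge at B1: IN[B1] = OUT[B0] ∩ OUT[B2] ∩ OUT[B4] = {}
Applying B1's transfer function to that IN value gives OUT[B1] (row B1 above).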